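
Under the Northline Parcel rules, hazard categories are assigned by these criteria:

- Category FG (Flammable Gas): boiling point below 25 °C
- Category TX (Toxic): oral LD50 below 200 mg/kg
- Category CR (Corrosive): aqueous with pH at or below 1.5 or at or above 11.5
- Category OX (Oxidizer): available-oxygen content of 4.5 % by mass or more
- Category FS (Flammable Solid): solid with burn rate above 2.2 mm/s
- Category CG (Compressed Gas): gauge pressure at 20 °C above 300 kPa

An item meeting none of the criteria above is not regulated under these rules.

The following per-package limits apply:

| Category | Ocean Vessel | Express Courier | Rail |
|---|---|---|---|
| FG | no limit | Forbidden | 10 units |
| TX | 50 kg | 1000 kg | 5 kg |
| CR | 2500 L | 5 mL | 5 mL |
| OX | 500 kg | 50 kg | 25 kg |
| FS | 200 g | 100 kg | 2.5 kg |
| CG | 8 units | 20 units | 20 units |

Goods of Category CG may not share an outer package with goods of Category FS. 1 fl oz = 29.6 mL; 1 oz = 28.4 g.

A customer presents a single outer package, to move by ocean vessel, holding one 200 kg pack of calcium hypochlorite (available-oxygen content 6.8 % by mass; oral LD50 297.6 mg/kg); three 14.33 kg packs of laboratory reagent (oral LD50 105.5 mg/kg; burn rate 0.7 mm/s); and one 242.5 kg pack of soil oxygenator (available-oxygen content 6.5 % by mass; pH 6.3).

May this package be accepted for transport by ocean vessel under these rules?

Available-oxygen content 6.8 % by mass meets the Category OX criterion (Oxidizer), so the calcium hypochlorite is Category OX.
Oral LD50 105.5 mg/kg meets the Category TX criterion (Toxic), so the laboratory reagent is Category TX.
Available-oxygen content 6.5 % by mass meets the Category OX criterion (Oxidizer), so the soil oxygenator is Category OX.
Total Category OX: 200 kg + 242.5 kg = 442.5 kg.
That is within the Category OX ocean vessel limit of 500 kg.
Category TX quantity: three 14.33 kg packs = 42.99 kg.
42.99 kg is within the ocean vessel limit of 50 kg for Category TX.
The segregation rule (Category CG with Category FS) does not apply to Category OX with Category TX.
Every hazard category is within its ocean vessel limit and no segregation rule is violated.

Yes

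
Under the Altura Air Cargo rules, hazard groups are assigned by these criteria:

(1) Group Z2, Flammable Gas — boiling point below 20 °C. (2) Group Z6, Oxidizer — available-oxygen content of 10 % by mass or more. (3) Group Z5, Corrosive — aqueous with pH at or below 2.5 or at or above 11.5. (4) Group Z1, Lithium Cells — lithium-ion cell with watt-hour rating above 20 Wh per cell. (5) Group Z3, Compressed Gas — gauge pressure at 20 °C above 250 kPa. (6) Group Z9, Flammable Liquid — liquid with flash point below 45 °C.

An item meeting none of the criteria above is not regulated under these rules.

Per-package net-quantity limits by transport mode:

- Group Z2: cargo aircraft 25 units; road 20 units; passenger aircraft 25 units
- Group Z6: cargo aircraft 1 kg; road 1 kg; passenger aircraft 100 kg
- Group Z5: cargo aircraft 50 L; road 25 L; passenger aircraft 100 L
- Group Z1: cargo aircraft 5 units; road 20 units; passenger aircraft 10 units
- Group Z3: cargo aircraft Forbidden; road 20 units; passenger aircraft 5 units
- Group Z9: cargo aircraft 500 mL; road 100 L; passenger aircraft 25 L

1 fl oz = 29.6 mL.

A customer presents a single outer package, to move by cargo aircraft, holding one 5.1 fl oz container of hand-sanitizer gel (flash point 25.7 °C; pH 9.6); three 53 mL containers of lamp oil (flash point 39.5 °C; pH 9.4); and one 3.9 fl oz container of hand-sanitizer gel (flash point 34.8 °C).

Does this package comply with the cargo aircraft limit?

Hand-sanitizer gel: flash point 25.7 °C < 45 °C → Group Z9 (Flammable Liquid).
Flash point 39.5 °C meets the Group Z9 criterion (Flammable Liquid), so the lamp oil is Group Z9.
Hand-sanitizer gel: flash point 34.8 °C < 45 °C → Group Z9 (Flammable Liquid).
Group Z9 net quantity: (one 5.1 fl oz container = 150.96 mL) + (three 53 mL containers = 159 mL) + (one 3.9 fl oz container = 115.44 mL) = 425.4 mL.
425.4 mL ≤ 500 mL (cargo aircraft limit, Group Z9) — within limit.

Yes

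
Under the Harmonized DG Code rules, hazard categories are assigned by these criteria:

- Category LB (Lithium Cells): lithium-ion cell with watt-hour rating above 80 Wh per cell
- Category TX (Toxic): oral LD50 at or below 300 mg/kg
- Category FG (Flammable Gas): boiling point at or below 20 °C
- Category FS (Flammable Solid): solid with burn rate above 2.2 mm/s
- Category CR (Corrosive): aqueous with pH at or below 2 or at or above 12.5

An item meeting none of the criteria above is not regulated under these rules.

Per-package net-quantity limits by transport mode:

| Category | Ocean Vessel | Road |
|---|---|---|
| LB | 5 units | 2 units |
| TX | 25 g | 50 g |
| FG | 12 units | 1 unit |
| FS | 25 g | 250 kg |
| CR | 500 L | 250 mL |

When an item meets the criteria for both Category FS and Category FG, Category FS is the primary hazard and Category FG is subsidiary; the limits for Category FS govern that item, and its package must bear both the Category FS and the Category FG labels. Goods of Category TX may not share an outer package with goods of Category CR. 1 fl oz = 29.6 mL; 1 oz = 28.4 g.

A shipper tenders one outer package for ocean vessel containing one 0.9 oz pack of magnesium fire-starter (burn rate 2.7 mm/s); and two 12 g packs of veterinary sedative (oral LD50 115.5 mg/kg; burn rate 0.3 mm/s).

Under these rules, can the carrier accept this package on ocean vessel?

Burn rate 2.7 mm/s meets the Category FS criterion (Flammable Solid), so the magnesium fire-starter is Category FS.
With oral LD50 115.5 mg/kg (≤ 300 mg/kg), the veterinary sedative falls in Category TX.
Category FS quantity: one 0.9 oz pack = 25.56 g.
25.56 g exceeds the ocean vessel limit of 25 g for Category FS.
Category TX quantity: two 12 g packs = 24 g.
That is within the Category TX ocean vessel limit of 25 g.
The segregation rule (Category TX with Category CR) does not apply to Category FS with Category TX.

No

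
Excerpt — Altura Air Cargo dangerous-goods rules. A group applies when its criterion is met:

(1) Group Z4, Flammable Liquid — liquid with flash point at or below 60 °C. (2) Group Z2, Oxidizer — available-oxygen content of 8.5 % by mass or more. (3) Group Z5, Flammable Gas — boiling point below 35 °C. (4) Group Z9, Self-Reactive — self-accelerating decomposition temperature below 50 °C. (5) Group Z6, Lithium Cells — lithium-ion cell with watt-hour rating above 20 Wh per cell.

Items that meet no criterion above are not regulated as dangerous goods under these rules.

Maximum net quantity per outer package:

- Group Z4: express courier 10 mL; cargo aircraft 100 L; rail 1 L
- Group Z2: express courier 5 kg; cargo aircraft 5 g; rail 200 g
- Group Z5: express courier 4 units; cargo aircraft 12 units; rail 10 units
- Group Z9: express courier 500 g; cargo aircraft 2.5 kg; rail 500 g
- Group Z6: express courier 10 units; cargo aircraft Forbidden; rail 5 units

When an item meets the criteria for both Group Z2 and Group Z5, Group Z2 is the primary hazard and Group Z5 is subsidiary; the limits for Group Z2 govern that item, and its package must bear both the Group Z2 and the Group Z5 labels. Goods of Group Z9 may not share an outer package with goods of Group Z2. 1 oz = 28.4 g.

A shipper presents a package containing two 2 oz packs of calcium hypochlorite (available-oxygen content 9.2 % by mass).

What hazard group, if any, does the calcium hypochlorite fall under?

With available-oxygen content 9.2 % by mass (≥ 8.5 % by mass), the calcium hypochlorite falls in Group Z2.

Group Z2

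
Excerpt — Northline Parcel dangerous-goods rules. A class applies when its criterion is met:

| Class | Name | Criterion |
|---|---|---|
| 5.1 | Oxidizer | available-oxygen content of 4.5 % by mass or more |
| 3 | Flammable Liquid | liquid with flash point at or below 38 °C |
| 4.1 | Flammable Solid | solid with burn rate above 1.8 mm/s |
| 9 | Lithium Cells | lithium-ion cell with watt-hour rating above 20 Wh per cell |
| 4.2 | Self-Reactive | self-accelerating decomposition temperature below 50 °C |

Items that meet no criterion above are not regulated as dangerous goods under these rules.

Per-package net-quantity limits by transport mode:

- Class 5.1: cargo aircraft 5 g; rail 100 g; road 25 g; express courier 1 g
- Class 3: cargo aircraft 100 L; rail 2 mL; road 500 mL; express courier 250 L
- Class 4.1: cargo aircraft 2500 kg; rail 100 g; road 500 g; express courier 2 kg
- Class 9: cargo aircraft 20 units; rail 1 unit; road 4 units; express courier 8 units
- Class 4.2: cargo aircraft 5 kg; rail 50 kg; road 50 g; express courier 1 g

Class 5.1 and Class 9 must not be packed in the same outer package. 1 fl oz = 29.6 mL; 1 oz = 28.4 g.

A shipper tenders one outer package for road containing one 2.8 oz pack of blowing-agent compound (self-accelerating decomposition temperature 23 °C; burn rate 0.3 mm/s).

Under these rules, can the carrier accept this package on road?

No

With self-accelerating decomposition temperature 23 °C (< 50 °C), the blowing-agent compound falls in Class 4.2.
Class 4.2 quantity: one 2.8 oz pack = 79.52 g.
79.52 g exceeds the road limit of 50 g for Class 4.2.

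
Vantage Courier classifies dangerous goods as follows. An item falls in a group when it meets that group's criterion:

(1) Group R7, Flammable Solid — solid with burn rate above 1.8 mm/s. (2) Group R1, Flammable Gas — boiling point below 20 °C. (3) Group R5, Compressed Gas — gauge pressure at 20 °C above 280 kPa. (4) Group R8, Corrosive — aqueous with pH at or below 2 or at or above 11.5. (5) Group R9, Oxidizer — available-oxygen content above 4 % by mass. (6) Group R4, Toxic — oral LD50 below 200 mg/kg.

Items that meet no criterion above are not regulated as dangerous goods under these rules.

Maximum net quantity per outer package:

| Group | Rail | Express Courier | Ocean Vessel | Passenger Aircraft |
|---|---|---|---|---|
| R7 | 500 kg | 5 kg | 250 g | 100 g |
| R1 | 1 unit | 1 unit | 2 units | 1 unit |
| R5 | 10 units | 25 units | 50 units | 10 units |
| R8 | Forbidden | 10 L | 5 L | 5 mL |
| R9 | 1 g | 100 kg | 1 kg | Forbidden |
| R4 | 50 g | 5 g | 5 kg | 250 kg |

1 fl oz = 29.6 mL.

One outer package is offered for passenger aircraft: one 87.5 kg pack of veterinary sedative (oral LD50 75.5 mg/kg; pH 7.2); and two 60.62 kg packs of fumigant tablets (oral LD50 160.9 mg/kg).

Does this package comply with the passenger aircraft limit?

Yes

The veterinary sedative has oral LD50 75.5 mg/kg, which is < 200 mg/kg, so it is Group R4 (Toxic).
Oral LD50 160.9 mg/kg meets the Group R4 criterion (Toxic), so the fumigant tablets are Group R4.
Total Group R4: 87.5 kg + (two 60.62 kg packs = 121.24 kg) = 208.74 kg.
208.74 kg ≤ 250 kg (passenger aircraft limit, Group R4) — within limit.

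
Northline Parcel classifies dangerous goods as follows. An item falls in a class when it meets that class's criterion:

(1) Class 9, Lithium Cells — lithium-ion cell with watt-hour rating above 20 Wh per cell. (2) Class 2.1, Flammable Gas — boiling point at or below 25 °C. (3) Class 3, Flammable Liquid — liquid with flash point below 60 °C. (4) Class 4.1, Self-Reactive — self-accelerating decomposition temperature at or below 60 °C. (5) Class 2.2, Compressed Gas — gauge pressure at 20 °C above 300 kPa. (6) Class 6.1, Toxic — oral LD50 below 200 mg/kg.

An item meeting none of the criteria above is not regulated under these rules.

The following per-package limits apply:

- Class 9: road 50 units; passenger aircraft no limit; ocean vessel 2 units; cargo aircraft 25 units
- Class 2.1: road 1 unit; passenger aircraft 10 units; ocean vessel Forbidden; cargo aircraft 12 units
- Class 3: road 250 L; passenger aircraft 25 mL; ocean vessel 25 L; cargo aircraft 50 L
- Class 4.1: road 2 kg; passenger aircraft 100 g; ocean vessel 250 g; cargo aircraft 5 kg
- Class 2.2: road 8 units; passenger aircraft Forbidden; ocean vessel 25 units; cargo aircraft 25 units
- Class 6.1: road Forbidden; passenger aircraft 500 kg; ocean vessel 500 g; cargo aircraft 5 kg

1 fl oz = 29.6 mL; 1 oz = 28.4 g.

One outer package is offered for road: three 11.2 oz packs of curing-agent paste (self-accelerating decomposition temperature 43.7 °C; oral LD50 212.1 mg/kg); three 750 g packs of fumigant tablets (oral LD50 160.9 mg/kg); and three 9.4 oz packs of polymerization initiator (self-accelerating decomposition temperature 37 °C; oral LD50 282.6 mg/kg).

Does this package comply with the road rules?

Self-accelerating decomposition temperature 43.7 °C meets the Class 4.1 criterion (Self-Reactive), so the curing-agent paste is Class 4.1.
The fumigant tablets have oral LD50 160.9 mg/kg, which is < 200 mg/kg, so they are Class 6.1 (Toxic).
Polymerization initiator: self-accelerating decomposition temperature 37 °C ≤ 60 °C → Class 4.1 (Self-Reactive).
Class 4.1 net quantity: (three 11.2 oz packs = 954.24 g) + (three 9.4 oz packs = 800.88 g) = 1755.12 g.
That is within the Class 4.1 road limit of 2 kg.
Class 6.1 quantity: three 750 g packs = 2.25 kg.
By road, Class 6.1 is Forbidden regardless of quantity.

No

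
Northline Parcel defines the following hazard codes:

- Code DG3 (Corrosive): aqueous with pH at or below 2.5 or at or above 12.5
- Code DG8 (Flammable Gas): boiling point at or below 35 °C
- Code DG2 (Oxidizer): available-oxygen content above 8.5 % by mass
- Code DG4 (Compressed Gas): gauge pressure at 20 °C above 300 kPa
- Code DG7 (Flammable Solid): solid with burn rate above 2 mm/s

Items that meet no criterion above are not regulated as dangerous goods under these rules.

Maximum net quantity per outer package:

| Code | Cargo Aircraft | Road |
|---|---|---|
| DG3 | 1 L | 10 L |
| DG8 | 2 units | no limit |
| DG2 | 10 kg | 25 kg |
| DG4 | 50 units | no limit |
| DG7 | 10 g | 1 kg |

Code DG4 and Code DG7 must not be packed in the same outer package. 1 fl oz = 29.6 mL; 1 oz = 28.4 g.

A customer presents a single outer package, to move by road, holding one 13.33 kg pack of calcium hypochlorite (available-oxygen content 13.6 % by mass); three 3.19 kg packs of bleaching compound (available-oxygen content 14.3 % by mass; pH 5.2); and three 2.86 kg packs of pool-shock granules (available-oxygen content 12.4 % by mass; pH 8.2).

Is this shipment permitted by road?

No

Calcium hypochlorite: available-oxygen content 13.6 % by mass > 8.5 % by mass → Code DG2 (Oxidizer).
Available-oxygen content 14.3 % by mass meets the Code DG2 criterion (Oxidizer), so the bleaching compound is Code DG2.
Available-oxygen content 12.4 % by mass meets the Code DG2 criterion (Oxidizer), so the pool-shock granules are Code DG2.
Total Code DG2: 13.33 kg + (three 3.19 kg packs = 9.57 kg) + (three 2.86 kg packs = 8.58 kg) = 31.48 kg.
That exceeds the Code DG2 road limit of 25 kg.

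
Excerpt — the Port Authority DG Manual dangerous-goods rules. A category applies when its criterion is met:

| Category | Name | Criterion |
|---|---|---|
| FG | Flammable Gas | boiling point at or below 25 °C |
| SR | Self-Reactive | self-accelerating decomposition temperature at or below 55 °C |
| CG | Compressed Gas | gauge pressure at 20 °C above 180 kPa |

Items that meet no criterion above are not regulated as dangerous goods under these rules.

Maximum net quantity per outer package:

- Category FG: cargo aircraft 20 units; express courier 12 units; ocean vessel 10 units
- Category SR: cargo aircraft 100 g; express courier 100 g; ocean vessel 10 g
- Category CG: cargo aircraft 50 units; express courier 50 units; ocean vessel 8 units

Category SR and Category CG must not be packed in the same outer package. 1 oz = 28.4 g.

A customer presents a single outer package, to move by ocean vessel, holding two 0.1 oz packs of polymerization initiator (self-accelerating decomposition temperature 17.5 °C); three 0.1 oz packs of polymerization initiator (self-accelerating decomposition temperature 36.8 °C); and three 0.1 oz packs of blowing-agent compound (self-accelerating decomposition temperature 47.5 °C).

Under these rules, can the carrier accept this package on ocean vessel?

No

Self-accelerating decomposition temperature 17.5 °C meets the Category SR criterion (Self-Reactive), so the polymerization initiator is Category SR.
With self-accelerating decomposition temperature 36.8 °C (≤ 55 °C), the polymerization initiator falls in Category SR.
Self-accelerating decomposition temperature 47.5 °C meets the Category SR criterion (Self-Reactive), so the blowing-agent compound is Category SR.
Category SR net quantity: (two 0.1 oz packs = 5.68 g) + (three 0.1 oz packs = 8.52 g) + (three 0.1 oz packs = 8.52 g) = 22.72 g.
22.72 g > 10 g (ocean vessel limit, Category SR) — over the limit.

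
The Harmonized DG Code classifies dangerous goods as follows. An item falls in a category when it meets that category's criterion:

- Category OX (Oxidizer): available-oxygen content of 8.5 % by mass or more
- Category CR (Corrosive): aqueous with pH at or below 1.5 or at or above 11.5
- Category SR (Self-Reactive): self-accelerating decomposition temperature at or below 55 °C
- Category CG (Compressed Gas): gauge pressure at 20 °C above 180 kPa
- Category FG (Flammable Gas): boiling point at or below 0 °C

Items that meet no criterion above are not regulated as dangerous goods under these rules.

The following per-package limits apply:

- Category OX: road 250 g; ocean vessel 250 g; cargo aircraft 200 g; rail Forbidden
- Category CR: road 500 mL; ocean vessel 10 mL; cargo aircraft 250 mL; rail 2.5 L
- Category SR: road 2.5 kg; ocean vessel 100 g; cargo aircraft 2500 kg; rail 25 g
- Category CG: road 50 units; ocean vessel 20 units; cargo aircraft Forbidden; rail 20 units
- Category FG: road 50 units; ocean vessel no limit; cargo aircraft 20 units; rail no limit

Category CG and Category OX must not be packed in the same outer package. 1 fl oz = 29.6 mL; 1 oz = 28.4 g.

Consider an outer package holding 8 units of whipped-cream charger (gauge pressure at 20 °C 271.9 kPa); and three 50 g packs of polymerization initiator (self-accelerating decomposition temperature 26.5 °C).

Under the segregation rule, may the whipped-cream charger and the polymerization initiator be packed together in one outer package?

Whipped-cream charger: gauge pressure at 20 °C 271.9 kPa > 180 kPa → Category CG (Compressed Gas).
Polymerization initiator: self-accelerating decomposition temperature 26.5 °C ≤ 55 °C → Category SR (Self-Reactive).
No segregation rule bars Category CG with Category SR.

Yes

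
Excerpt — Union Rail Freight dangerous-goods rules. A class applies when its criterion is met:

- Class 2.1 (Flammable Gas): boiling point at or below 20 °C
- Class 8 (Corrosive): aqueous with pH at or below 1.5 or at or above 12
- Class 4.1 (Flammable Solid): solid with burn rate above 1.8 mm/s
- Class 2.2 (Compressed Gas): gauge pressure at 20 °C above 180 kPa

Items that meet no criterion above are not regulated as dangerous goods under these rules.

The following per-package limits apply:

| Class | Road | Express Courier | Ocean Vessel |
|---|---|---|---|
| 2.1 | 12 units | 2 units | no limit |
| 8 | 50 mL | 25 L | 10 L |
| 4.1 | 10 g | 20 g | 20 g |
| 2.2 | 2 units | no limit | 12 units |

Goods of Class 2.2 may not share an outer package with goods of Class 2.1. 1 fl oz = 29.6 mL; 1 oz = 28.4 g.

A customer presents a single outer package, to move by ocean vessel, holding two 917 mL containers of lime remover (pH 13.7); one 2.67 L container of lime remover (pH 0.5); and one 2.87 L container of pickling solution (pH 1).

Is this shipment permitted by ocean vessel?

Lime remover: pH 13.7 ≥ 12 → Class 8 (Corrosive).
With pH 0.5 (≤ 1.5), the lime remover falls in Class 8.
Pickling solution: pH 1 ≤ 1.5 → Class 8 (Corrosive).
Class 8 net quantity: (two 917 mL containers = 1.834 L) + 2.67 L + 2.87 L = 7.374 L.
7.374 L is within the ocean vessel limit of 10 L for Class 8.

Yes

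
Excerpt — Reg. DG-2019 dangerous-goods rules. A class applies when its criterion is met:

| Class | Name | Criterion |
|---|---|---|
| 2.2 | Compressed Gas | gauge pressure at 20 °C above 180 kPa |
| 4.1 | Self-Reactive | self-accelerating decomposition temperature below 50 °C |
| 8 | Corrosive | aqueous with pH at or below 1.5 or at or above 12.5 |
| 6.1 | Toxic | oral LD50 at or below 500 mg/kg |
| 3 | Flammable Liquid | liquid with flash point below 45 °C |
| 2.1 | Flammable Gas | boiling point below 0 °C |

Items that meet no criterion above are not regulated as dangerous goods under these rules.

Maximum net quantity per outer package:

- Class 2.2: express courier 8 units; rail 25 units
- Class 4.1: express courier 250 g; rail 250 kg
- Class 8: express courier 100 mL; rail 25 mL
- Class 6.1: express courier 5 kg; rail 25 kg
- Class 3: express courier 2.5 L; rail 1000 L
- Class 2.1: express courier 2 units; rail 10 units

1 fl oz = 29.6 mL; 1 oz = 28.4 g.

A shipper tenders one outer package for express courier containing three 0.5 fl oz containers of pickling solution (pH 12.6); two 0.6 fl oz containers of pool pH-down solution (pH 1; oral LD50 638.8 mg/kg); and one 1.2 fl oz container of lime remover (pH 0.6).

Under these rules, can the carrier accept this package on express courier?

pH 12.6 meets the Class 8 criterion (Corrosive), so the pickling solution is Class 8.
With pH 1 (≤ 1.5), the pool pH-down solution falls in Class 8.
pH 0.6 meets the Class 8 criterion (Corrosive), so the lime remover is Class 8.
Class 8 net quantity: (three 0.5 fl oz containers = 44.4 mL) + (two 0.6 fl oz containers = 35.52 mL) + (one 1.2 fl oz container = 35.52 mL) = 115.44 mL.
115.44 mL > 100 mL (express courier limit, Class 8) — over the limit.

No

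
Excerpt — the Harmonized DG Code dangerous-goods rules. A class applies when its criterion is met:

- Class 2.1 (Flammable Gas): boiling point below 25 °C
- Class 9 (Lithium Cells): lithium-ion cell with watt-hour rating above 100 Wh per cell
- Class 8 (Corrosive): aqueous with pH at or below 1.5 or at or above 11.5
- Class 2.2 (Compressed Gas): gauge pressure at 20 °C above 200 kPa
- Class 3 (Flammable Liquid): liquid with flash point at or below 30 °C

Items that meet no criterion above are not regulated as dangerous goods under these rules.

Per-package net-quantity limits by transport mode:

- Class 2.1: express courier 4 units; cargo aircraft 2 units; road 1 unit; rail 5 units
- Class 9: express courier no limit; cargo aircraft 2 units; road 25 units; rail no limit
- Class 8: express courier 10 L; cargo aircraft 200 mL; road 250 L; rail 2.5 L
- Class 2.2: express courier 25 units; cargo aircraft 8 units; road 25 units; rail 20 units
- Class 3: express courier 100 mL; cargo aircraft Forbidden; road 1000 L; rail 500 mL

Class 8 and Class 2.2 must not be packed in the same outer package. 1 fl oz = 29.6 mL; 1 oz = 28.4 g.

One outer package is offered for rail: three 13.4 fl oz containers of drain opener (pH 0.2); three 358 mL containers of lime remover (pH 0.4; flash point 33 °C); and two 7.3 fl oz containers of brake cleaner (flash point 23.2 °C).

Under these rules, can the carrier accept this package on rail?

With pH 0.2 (≤ 1.5), the drain opener falls in Class 8.
The lime remover has pH 0.4, which is ≤ 1.5, so it is Class 8 (Corrosive).
Brake cleaner: flash point 23.2 °C ≤ 30 °C → Class 3 (Flammable Liquid).
Total Class 8: (three 13.4 fl oz containers = 1189.92 mL) + (three 358 mL containers = 1.074 L) = 2263.92 mL.
2263.92 mL ≤ 2.5 L (rail limit, Class 8) — within limit.
Class 3 quantity: two 7.3 fl oz containers = 432.16 mL.
That is within the Class 3 rail limit of 500 mL.
The segregation rule (Class 8 with Class 2.2) does not apply to Class 8 with Class 3.
Every hazard class is within its rail limit and no segregation rule is violated.

Yes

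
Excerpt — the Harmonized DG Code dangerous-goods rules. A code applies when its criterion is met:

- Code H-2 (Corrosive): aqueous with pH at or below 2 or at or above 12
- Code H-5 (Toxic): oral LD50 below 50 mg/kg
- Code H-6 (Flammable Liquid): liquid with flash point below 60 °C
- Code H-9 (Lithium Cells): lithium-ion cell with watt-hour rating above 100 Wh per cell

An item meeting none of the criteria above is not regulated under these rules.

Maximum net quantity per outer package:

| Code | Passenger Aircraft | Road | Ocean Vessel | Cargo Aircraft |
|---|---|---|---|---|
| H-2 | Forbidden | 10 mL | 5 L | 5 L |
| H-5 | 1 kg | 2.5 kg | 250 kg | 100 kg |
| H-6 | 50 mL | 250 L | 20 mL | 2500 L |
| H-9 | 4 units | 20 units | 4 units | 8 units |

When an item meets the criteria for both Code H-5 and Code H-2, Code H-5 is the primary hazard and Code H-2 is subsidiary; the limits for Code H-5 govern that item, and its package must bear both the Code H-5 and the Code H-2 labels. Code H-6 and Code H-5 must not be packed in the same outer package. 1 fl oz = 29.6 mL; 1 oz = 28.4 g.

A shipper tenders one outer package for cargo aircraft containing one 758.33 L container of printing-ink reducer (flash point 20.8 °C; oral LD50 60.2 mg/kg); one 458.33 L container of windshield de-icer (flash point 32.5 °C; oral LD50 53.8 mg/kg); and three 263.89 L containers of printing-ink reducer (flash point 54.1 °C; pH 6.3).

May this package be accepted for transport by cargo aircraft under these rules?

Yes

The printing-ink reducer has flash point 20.8 °C, which is < 60 °C, so it is Code H-6 (Flammable Liquid).
The windshield de-icer has flash point 32.5 °C, which is < 60 °C, so it is Code H-6 (Flammable Liquid).
With flash point 54.1 °C (< 60 °C), the printing-ink reducer falls in Code H-6.
Total Code H-6: 758.33 L + 458.33 L + (three 263.89 L containers = 791.67 L) = 2008.33 L.
2008.33 L ≤ 2500 L (cargo aircraft limit, Code H-6) — within limit.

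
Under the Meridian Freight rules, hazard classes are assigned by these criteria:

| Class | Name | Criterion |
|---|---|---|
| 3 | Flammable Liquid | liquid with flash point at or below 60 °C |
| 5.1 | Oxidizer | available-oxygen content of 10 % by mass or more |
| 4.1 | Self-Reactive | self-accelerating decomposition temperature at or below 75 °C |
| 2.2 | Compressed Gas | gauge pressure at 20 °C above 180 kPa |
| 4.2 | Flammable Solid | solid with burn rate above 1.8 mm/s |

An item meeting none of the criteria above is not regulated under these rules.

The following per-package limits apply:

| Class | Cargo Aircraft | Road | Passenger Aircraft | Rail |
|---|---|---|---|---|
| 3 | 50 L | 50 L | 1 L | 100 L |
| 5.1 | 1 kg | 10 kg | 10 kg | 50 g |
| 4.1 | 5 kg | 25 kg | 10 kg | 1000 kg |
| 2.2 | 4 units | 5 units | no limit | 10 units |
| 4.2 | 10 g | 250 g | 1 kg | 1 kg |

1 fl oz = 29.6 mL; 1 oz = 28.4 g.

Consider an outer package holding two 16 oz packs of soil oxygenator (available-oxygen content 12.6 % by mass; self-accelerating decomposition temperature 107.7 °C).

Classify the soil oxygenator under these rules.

Class 5.1

With available-oxygen content 12.6 % by mass (≥ 10 % by mass), the soil oxygenator falls in Class 5.1.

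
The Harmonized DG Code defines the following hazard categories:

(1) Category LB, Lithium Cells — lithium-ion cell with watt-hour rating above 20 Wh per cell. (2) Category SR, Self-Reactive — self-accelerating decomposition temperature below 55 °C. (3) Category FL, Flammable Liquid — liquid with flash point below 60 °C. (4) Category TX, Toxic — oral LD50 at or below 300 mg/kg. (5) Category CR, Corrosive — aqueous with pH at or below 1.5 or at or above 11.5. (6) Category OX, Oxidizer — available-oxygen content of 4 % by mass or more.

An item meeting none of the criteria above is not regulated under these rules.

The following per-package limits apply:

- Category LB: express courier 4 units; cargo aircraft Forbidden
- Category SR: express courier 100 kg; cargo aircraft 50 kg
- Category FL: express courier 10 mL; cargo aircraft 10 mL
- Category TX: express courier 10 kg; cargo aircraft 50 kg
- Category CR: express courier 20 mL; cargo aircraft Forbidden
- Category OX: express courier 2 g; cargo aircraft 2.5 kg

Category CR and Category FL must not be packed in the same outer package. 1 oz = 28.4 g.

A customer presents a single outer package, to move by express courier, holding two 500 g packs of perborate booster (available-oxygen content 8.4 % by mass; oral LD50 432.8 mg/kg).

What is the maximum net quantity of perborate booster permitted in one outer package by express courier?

2 g

With available-oxygen content 8.4 % by mass (≥ 4 % by mass), the perborate booster falls in Category OX.
The express courier limit for Category OX is 2 g.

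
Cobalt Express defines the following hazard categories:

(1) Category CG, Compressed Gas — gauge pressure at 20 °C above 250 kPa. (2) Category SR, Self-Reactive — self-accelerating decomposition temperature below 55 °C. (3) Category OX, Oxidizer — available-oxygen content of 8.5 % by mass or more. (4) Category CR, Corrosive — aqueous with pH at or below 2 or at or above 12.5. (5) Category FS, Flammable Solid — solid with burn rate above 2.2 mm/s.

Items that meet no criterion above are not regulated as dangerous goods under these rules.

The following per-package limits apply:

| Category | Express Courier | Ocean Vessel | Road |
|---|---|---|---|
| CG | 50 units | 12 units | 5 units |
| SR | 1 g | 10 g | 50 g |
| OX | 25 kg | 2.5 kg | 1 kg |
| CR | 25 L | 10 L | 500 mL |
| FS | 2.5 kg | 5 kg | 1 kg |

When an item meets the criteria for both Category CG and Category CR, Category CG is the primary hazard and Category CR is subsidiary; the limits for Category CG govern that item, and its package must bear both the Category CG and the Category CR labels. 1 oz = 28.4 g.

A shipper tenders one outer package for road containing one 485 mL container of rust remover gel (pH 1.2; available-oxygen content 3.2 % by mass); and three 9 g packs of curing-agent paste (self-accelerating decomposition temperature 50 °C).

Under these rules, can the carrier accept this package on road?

The rust remover gel has pH 1.2, which is ≤ 2, so it is Category CR (Corrosive).
The curing-agent paste has self-accelerating decomposition temperature 50 °C, which is < 55 °C, so it is Category SR (Self-Reactive).
Category CR quantity: 485 mL.
485 mL is within the road limit of 500 mL for Category CR.
Category SR quantity: three 9 g packs = 27 g.
That is within the Category SR road limit of 50 g.
Every hazard category is within its road limit and no segregation rule is violated.

Yes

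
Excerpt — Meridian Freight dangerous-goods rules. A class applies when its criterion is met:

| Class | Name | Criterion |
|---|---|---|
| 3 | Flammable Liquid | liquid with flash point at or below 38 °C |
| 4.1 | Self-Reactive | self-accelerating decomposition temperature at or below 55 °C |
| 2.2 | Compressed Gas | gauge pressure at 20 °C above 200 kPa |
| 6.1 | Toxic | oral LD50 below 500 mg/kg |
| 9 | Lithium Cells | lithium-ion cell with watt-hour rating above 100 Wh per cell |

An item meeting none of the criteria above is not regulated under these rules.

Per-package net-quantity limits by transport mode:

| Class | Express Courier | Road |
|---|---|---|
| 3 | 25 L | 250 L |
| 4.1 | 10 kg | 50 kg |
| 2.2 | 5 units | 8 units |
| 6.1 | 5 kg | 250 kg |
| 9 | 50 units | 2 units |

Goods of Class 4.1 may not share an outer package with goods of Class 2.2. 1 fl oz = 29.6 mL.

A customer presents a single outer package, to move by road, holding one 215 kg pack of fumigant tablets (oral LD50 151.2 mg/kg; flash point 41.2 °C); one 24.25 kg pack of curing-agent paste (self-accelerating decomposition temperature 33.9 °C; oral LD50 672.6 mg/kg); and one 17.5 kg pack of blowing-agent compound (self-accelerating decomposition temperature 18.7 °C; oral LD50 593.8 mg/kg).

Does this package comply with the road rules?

Yes

With oral LD50 151.2 mg/kg (< 500 mg/kg), the fumigant tablets fall in Class 6.1.
Curing-agent paste: self-accelerating decomposition temperature 33.9 °C ≤ 55 °C → Class 4.1 (Self-Reactive).
With self-accelerating decomposition temperature 18.7 °C (≤ 55 °C), the blowing-agent compound falls in Class 4.1.
Class 4.1 net quantity: 24.25 kg + 17.5 kg = 41.75 kg.
41.75 kg ≤ 50 kg (road limit, Class 4.1) — within limit.
Class 6.1 quantity: 215 kg.
That is within the Class 6.1 road limit of 250 kg.
The segregation rule (Class 4.1 with Class 2.2) does not apply to Class 4.1 with Class 6.1.
Every hazard class is within its road limit and no segregation rule is violated.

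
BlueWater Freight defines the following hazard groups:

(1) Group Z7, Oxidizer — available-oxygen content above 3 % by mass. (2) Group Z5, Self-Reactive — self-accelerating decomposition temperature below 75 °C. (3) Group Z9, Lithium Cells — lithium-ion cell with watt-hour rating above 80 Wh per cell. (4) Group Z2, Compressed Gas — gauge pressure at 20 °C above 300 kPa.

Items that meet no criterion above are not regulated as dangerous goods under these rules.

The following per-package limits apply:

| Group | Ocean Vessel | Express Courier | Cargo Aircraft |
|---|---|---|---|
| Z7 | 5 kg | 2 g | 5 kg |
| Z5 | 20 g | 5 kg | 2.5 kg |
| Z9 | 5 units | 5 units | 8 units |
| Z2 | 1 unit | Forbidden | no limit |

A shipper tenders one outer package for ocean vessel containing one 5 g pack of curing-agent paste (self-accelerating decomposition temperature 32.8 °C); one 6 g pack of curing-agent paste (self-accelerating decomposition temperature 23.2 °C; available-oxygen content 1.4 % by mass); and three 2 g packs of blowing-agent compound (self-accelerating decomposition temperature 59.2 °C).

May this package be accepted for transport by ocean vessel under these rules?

Self-accelerating decomposition temperature 32.8 °C meets the Group Z5 criterion (Self-Reactive), so the curing-agent paste is Group Z5.
Self-accelerating decomposition temperature 23.2 °C meets the Group Z5 criterion (Self-Reactive), so the curing-agent paste is Group Z5.
Blowing-agent compound: self-accelerating decomposition temperature 59.2 °C < 75 °C → Group Z5 (Self-Reactive).
Group Z5 net quantity: 5 g + 6 g + (three 2 g packs = 6 g) = 17 g.
That is within the Group Z5 ocean vessel limit of 20 g.

Yes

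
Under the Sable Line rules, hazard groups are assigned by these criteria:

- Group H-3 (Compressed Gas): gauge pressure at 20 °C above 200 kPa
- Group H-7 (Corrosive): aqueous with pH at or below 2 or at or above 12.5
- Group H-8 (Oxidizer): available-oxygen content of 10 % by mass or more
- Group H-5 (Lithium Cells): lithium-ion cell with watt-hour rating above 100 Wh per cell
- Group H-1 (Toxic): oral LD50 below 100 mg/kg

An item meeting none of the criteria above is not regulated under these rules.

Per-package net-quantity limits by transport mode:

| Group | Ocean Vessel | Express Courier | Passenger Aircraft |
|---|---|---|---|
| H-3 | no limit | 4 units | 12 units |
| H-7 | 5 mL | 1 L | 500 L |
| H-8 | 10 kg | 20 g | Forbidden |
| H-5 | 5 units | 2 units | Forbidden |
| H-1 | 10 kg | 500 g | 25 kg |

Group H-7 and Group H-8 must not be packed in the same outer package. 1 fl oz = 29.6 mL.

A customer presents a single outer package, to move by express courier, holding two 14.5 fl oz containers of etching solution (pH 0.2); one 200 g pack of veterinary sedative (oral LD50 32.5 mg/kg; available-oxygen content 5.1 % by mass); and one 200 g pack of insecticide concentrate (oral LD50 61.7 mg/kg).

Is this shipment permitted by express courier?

Etching solution: pH 0.2 ≤ 2 → Group H-7 (Corrosive).
Veterinary sedative: oral LD50 32.5 mg/kg < 100 mg/kg → Group H-1 (Toxic).
Oral LD50 61.7 mg/kg meets the Group H-1 criterion (Toxic), so the insecticide concentrate is Group H-1.
Group H-7 quantity: two 14.5 fl oz containers = 858.4 mL.
That is within the Group H-7 express courier limit of 1 L.
Total Group H-1: 200 g + 200 g = 400 g.
400 g is within the express courier limit of 500 g for Group H-1.
The segregation rule (Group H-7 with Group H-8) does not apply to Group H-7 with Group H-1.
Every hazard group is within its express courier limit and no segregation rule is violated.

Yes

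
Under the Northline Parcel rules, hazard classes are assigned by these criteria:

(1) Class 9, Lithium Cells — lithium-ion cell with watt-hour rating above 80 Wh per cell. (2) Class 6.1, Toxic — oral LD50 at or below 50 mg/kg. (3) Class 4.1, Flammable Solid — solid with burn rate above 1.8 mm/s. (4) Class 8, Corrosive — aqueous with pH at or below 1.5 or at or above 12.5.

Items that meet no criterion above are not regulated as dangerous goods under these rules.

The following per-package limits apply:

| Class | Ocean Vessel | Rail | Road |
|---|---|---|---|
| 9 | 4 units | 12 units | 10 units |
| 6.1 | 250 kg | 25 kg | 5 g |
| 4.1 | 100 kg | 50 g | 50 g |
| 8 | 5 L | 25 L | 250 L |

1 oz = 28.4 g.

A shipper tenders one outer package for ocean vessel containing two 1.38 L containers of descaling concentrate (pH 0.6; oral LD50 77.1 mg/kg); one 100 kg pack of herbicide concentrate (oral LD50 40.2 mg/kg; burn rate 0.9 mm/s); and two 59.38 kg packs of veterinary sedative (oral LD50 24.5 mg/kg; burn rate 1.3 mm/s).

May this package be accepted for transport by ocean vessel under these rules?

Yes

Descaling concentrate: pH 0.6 ≤ 1.5 → Class 8 (Corrosive).
Oral LD50 40.2 mg/kg meets the Class 6.1 criterion (Toxic), so the herbicide concentrate is Class 6.1.
Veterinary sedative: oral LD50 24.5 mg/kg ≤ 50 mg/kg → Class 6.1 (Toxic).
Class 6.1 net quantity: 100 kg + (two 59.38 kg packs = 118.76 kg) = 218.76 kg.
218.76 kg ≤ 250 kg (ocean vessel limit, Class 6.1) — within limit.
Class 8 quantity: two 1.38 L containers = 2.76 L.
That is within the Class 8 ocean vessel limit of 5 L.
Every hazard class is within its ocean vessel limit and no segregation rule is violated.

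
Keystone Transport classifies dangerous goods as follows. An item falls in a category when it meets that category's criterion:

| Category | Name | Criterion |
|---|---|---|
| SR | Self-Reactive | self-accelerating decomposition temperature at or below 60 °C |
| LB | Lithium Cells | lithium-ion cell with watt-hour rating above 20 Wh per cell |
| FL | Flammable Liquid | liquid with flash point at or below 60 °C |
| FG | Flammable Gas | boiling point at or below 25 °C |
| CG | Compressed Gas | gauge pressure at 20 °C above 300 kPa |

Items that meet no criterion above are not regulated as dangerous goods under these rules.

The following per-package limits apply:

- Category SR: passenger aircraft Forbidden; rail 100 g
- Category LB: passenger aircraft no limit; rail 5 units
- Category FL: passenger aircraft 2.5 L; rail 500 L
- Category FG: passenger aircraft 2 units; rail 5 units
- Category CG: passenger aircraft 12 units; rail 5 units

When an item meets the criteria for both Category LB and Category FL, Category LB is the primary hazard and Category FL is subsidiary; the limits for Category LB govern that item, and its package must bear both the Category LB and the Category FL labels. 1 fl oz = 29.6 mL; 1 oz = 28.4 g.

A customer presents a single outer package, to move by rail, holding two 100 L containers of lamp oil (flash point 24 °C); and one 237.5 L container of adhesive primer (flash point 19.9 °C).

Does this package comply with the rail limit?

Yes

Flash point 24 °C meets the Category FL criterion (Flammable Liquid), so the lamp oil is Category FL.
Adhesive primer: flash point 19.9 °C ≤ 60 °C → Category FL (Flammable Liquid).
Category FL net quantity: (two 100 L containers = 200 L) + 237.5 L = 437.5 L.
437.5 L is within the rail limit of 500 L for Category FL.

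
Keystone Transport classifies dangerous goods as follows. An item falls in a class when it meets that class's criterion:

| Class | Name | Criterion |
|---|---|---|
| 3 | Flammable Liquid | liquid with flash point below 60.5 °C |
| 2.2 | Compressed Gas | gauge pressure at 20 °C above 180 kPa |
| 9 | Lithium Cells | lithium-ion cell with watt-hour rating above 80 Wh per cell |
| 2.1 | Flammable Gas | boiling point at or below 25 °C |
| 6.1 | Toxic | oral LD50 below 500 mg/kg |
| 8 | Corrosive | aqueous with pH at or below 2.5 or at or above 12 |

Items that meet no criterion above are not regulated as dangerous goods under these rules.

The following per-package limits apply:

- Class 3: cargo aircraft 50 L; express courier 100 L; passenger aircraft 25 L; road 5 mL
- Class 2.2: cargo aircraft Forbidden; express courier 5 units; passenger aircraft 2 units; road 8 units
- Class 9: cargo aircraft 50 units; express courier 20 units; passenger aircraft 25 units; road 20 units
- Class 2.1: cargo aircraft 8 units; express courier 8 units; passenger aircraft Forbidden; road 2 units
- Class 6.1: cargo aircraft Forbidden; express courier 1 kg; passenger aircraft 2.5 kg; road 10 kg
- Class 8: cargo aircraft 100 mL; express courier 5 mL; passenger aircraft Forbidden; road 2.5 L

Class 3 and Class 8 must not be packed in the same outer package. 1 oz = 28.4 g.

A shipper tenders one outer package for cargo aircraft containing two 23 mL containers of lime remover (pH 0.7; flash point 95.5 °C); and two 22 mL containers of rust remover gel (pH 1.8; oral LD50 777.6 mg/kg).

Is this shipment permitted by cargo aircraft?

pH 0.7 meets the Class 8 criterion (Corrosive), so the lime remover is Class 8.
The rust remover gel has pH 1.8, which is ≤ 2.5, so it is Class 8 (Corrosive).
Class 8 net quantity: (two 23 mL containers = 46 mL) + (two 22 mL containers = 44 mL) = 90 mL.
That is within the Class 8 cargo aircraft limit of 100 mL.

Yes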